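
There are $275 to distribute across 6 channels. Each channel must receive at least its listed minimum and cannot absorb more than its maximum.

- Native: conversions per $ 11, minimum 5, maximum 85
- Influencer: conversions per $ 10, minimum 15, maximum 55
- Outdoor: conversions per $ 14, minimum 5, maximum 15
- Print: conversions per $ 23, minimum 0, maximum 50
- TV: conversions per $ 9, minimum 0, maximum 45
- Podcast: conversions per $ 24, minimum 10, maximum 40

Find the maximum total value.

Meeting every minimum uses 5+15+5+0+0+10 = 35 $, leaving 240.
Rank by conversions per $: Podcast 24 > Print 23 > Outdoor 14 > Native 11 > Influencer 10 > TV 9.
Podcast takes 30 more to reach its cap of 40 ; 210 left.
Print: +50 to 50 (cap) ; 160 left.
Outdoor: +10 to 15 (cap) ; 150 left.
Native: +80 to 85 (cap) ; 70 left.
Influencer: +40 to 55 (cap) ; 30 left.
TV has room for 45 more but only 30 remain, so it gets 30.
Total = 11×85 + 10×55 + 14×15 + 23×50 + 9×30 + 24×40 = 4075.

4075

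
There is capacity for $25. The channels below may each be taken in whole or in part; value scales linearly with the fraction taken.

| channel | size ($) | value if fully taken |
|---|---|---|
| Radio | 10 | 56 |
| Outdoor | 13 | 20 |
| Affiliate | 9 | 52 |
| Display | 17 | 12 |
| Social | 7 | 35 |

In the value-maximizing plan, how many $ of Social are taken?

Best value per unit of size first: Affiliate 52/9≈5.78, Radio 56/10≈5.6, Social 35/7≈5, Outdoor 20/13≈1.54, Display 12/17≈0.706.
Take all of Affiliate (9 $, value 52) → 16 $ left.
Take all of Radio (10 $, value 56) → 6 $ left.
Only 6 $ remain; take 6/7 of Social for value 35×6/7 = 30.

6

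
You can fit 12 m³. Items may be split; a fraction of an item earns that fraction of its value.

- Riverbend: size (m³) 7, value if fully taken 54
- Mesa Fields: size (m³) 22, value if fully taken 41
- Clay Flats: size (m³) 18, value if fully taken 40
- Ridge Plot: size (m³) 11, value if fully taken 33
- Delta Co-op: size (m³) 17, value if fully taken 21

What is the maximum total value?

Rank by value-to-size ratio: Riverbend 54/7≈7.71, Ridge Plot 33/11≈3, Clay Flats 40/18≈2.22, Mesa Fields 41/22≈1.86, Delta Co-op 21/17≈1.24.
Riverbend: take in full, 7 m³ for value 54 → 5 left.
5 m³ left: a 5/11 share of Ridge Plot gives 33×5/11 = 15.
Total value = 69.

69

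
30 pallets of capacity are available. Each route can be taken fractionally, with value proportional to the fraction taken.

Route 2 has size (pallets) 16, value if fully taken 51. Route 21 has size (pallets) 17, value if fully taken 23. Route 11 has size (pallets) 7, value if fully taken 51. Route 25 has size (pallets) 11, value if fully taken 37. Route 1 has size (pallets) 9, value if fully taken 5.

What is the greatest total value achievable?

126.25

Rank by value-to-size ratio: Route 11 51/7≈7.29, Route 25 37/11≈3.36, Route 2 51/16≈3.19, Route 21 23/17≈1.35, Route 1 5/9≈0.556.
All 7 pallets of Route 11 fit (value 51) ; 23 remain.
Take all of Route 25 (11 pallets, value 37) ; 12 pallets left.
12 pallets left: a 12/16 share of Route 2 gives 51×12/16 = 38.25.
Total value = 126.25.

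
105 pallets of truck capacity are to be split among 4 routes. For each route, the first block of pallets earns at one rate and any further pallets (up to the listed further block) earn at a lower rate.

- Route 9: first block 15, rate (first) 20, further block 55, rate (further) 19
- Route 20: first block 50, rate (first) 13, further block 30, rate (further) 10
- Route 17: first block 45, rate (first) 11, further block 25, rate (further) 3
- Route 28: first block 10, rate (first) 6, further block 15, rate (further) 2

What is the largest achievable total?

Order all 8 blocks by rate: Route 9/T1 20 > Route 9/T2 19 > Route 20/T1 13 > Route 17/T1 11 > Route 20/T2 10 > Route 28/T1 6 > Route 17/T2 3 > Route 28/T2 2.
Fill Route 9 T1 block (15 at 20) — 90 left.
Fill Route 9 T2 block (55 at 19) — 35 left.
Route 20/T1: +35 of 50 at 13; pool empty.
Total = 20×15 + 19×55 + 13×35 = 1800.

1800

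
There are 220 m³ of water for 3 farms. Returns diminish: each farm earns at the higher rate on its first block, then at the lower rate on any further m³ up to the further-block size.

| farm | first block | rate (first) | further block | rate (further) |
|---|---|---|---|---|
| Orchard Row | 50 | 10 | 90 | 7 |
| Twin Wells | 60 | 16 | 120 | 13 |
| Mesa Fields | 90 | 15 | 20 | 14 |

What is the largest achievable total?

Treat each block as its own option and order by rate: Twin Wells/tier1 16 > Mesa Fields/tier1 15 > Mesa Fields/tier2 14 > Twin Wells/tier2 13 > Orchard Row/tier1 10 > Orchard Row/tier2 7.
Twin Wells tier1 at 16: fill all 60 → 160 left.
Mesa Fields/tier1 (15): +90 → 70 left.
Mesa Fields tier2 at 14: fill all 20 → 50 left.
Twin Wells tier2 at 13: only 50 left, fill 50.
Total = 16×60 + 15×90 + 14×20 + 13×50 = 3240.

3240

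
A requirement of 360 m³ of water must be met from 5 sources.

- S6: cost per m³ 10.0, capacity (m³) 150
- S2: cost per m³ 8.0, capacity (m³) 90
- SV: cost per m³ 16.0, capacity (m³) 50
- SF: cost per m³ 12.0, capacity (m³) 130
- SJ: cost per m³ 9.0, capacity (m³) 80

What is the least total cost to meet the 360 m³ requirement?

3420

Cheapest first:
Take 90 from S2 at 8.0 — need 270 more.
SJ (9.0): use full 80 — 190 m³ to go.
Take 150 from S6 at 10.0 — need 40 more.
Take 40 from SF at 12.0 to finish.
SV: unused.
Cost = 90×8.0 + 80×9.0 + 150×10.0 + 40×12.0 = 3420.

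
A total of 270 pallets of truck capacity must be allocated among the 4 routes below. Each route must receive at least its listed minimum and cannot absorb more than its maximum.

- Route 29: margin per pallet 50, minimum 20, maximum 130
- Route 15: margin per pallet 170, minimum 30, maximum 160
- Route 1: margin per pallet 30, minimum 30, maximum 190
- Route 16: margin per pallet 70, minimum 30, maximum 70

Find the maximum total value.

Meeting every minimum uses 20+30+30+30 = 110 pallets, leaving 160.
Highest margin per pallet first: Route 15 170 > Route 16 70 > Route 29 50 > Route 1 30.
Route 15: +130 to 160 (cap) → 30 left.
Route 16: +30 (room for 40) → 60. Pool exhausted.
Total = 50×20 + 170×160 + 30×30 + 70×60 = 33300.

33300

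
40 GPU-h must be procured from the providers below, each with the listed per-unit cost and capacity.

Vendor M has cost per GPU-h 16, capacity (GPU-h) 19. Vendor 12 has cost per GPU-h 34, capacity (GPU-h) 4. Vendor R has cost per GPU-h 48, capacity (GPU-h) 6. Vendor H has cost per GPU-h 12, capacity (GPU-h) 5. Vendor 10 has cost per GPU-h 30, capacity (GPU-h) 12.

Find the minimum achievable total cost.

Use providers in increasing cost order.
Vendor H at 12: take all 5 GPU-h → 35 still needed.
Take 19 from Vendor M at 16 → need 16 more.
Vendor 10 at 30: take all 12 GPU-h → 4 still needed.
Take 4 from Vendor 12 at 34 → need 0 more.
Vendor R: unused.
Cost = 5×12 + 19×16 + 12×30 + 4×34 = 860.

860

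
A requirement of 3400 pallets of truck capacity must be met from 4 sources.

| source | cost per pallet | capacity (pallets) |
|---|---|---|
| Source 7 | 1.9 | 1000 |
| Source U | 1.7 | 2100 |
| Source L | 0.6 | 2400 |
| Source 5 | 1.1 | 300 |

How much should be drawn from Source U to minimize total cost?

700

Cheapest first:
Take 2400 from Source L at 0.6 → need 1000 more.
Source 5 at 1.1: take all 300 pallets → 700 still needed.
Source U (1.7): take the remaining 700 → done.
Source 7: unused.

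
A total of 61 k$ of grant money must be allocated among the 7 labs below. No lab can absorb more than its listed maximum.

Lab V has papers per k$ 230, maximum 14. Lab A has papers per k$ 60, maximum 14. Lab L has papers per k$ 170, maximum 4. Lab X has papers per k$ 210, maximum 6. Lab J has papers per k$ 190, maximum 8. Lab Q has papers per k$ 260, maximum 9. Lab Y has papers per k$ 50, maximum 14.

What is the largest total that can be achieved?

Highest papers per k$ first: Lab Q 260 > Lab V 230 > Lab X 210 > Lab J 190 > Lab L 170 > Lab A 60 > Lab Y 50.
Lab Q takes 9 to reach its cap of 9 — 52 left.
Lab V: +14 to 14 (cap) — 38 left.
Give Lab X 6 to hit its cap of 6 — 32 left.
Lab J: +8 to 8 (cap) — 24 left.
Lab L takes 4 to reach its cap of 4 — 20 left.
Lab A: +14 to 14 (cap) — 6 left.
Lab Y has room for 14 but only 6 remain, so it gets 6.
Total = 230×14 + 60×14 + 170×4 + 210×6 + 190×8 + 260×9 + 50×6 = 10160.

10160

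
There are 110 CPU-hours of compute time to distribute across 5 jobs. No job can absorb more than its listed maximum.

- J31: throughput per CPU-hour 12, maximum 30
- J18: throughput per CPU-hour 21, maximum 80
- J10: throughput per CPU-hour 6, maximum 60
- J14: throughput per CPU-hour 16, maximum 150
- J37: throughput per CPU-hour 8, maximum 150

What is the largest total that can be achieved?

Order the jobs by throughput per CPU-hour: J18 21 > J14 16 > J31 12 > J37 8 > J10 6.
J18: +80 to 80 (cap) — 30 left.
Only 30 left; J14 takes them to reach 30.
Total = 21×80 + 16×30 = 2160.

2160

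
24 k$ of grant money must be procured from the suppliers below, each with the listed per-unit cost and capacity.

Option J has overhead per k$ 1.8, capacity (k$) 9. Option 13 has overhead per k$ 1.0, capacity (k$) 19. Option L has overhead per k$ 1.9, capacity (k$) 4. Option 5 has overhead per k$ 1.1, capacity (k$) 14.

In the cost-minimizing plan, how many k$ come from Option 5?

Use suppliers in increasing cost order.
Option 13 (1.0): use full 19 ; 5 k$ to go.
Option 5 (1.1): take the remaining 5 ; done.
Option J, Option L: unused.

5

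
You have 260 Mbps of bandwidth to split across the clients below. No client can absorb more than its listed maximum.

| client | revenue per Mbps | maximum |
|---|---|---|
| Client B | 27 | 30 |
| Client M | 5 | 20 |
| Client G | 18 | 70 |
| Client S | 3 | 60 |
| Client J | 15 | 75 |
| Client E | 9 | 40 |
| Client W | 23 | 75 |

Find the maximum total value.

Rank by revenue per Mbps: Client B 27 > Client W 23 > Client G 18 > Client J 15 > Client E 9 > Client M 5 > Client S 3.
Client B: +30 to 30 (cap) ; 230 left.
Client W takes 75 to reach its cap of 75 ; 155 left.
Client G: +70 to 70 (cap) ; 85 left.
Client J: +75 to 75 (cap) ; 10 left.
Client E has room for 40 but only 10 remain, so it gets 10.
Total = 27×30 + 18×70 + 15×75 + 9×10 + 23×75 = 5010.

5010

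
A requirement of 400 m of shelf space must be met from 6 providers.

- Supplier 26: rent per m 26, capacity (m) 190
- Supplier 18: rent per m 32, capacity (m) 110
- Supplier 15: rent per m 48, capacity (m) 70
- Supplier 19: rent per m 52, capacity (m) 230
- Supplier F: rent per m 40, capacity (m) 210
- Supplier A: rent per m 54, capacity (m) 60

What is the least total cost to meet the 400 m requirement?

Cheapest first:
Supplier 26 at 26: take all 190 m — 210 still needed.
Supplier 18 (32): use full 110 — 100 m to go.
Take 100 from Supplier F at 40 to finish.
Supplier 15, Supplier 19, Supplier A: unused.
Cost = 190×26 + 110×32 + 100×40 = 12460.

12460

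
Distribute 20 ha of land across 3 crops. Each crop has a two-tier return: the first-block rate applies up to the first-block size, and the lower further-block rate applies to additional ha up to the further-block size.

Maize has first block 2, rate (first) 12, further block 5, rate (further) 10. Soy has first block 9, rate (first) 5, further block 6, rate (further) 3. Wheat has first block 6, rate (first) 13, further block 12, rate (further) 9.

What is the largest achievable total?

215

Rank every tier by rate: Wheat/T1 13 > Maize/T1 12 > Maize/T2 10 > Wheat/T2 9 > Soy/T1 5 > Soy/T2 3.
Wheat/T1 (13): +6 — 14 left.
Maize/T1 (12): +2 — 12 left.
Maize/T2 (10): +5 — 7 left.
7 remain; put them into Wheat T2 at 9.
Total = 13×6 + 12×2 + 10×5 + 9×7 = 215.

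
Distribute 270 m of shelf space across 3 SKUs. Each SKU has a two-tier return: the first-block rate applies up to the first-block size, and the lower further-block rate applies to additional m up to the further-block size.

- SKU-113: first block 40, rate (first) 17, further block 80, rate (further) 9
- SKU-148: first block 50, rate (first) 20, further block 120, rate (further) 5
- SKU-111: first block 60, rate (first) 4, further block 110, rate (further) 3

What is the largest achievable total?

2900

Treat each block as its own option and order by rate: SKU-148/tier1 20 > SKU-113/tier1 17 > SKU-113/tier2 9 > SKU-148/tier2 5 > SKU-111/tier1 4 > SKU-111/tier2 3.
Fill SKU-148 tier1 block (50 at 20) — 220 left.
SKU-113 tier1 at 17: fill all 40 — 180 left.
SKU-113 tier2 at 9: fill all 80 — 100 left.
100 remain; put them into SKU-148 tier2 at 5.
Total = 20×50 + 17×40 + 9×80 + 5×100 = 2900.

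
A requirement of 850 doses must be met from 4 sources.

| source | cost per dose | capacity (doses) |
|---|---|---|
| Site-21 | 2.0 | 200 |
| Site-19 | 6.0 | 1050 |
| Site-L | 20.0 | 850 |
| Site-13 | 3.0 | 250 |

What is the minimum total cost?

Use sources in increasing cost order.
Take 200 from Site-21 at 2.0 → need 650 more.
Site-13 at 3.0: take all 250 doses → 400 still needed.
Take 400 from Site-19 at 6.0 to finish.
Site-L: unused.
Cost = 200×2.0 + 250×3.0 + 400×6.0 = 3550.

3550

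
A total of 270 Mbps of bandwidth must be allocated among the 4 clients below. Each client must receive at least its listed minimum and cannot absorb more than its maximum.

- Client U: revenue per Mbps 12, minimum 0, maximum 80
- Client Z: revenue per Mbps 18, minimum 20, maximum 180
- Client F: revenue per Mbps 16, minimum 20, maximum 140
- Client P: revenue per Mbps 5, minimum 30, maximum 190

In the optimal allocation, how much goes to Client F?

60

Meeting every minimum uses 0+20+20+30 = 70 Mbps, leaving 200.
Highest revenue per Mbps first: Client Z 18 > Client F 16 > Client U 12 > Client P 5.
Give Client Z 160 more to hit its cap of 180 → 40 left.
Client F: +40 (room for 120) → 60. Pool exhausted.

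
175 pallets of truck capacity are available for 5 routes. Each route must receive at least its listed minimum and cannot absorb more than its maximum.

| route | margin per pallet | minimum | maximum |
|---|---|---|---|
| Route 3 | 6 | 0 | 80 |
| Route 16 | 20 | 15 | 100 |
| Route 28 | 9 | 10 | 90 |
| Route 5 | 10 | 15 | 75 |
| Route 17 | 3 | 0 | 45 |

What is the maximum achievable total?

Meeting every minimum uses 0+15+10+15+0 = 40 pallets, leaving 135.
Order the routes by margin per pallet: Route 16 20 > Route 5 10 > Route 28 9 > Route 3 6 > Route 17 3.
Route 16 takes 85 more to reach its cap of 100 — 50 left.
Route 5 has room for 60 more but only 50 remain, so it gets 65.
Total = 20×100 + 9×10 + 10×65 = 2740.

2740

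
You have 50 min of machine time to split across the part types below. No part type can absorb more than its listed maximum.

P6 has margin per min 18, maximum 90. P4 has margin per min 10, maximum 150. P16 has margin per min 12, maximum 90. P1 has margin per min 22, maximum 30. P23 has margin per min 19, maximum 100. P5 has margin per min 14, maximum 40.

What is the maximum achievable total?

Rank by margin per min: P1 22 > P23 19 > P6 18 > P5 14 > P16 12 > P4 10.
P1 takes 30 to reach its cap of 30 ; 20 left.
P23 has room for 100 but only 20 remain, so it gets 20.
Total = 22×30 + 19×20 = 1040.

1040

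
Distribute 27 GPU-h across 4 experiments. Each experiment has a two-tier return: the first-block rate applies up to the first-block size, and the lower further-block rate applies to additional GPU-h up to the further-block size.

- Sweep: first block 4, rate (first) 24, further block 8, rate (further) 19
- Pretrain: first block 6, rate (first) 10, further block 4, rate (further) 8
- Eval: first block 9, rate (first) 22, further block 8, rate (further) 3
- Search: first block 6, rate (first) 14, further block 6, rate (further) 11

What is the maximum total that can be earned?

Order all 8 blocks by rate: Sweep/T1 24 > Eval/T1 22 > Sweep/T2 19 > Search/T1 14 > Search/T2 11 > Pretrain/T1 10 > Pretrain/T2 8 > Eval/T2 3.
Sweep/T1 (24): +4 ; 23 left.
Fill Eval T1 block (9 at 22) ; 14 left.
Sweep T2 at 19: fill all 8 ; 6 left.
Search/T1 (14): +6 ; 0 left.
Total = 24×4 + 22×9 + 19×8 + 14×6 = 530.

530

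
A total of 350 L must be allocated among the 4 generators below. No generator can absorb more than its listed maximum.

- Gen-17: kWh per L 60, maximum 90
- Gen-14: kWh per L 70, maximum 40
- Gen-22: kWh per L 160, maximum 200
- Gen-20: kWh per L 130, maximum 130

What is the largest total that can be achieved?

Rank by kWh per L: Gen-22 160 > Gen-20 130 > Gen-14 70 > Gen-17 60.
Gen-22: +200 to 200 (cap) — 150 left.
Gen-20: +130 to 130 (cap) — 20 left.
Gen-14 has room for 40 but only 20 remain, so it gets 20.
Total = 70×20 + 160×200 + 130×130 = 50300.

50300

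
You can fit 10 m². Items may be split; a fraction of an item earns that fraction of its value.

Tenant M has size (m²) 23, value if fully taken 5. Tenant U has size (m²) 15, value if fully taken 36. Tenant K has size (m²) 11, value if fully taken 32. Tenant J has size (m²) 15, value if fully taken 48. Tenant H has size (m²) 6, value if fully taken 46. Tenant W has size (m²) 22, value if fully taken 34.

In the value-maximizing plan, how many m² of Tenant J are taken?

4

Sort by value density: Tenant H 46/6≈7.67, Tenant J 48/15≈3.2, Tenant K 32/11≈2.91, Tenant U 36/15≈2.4, Tenant W 34/22≈1.55, Tenant M 5/23≈0.217.
Take all of Tenant H (6 m², value 46) → 4 m² left.
4 m² left: a 4/15 share of Tenant J gives 48×4/15 = 12.8.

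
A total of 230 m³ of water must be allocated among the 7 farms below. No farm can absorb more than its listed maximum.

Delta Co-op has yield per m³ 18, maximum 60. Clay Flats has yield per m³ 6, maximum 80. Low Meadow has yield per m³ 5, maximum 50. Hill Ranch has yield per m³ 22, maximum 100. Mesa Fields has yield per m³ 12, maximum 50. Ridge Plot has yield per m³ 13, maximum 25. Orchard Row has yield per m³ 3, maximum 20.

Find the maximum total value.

Order the farms by yield per m³: Hill Ranch 22 > Delta Co-op 18 > Ridge Plot 13 > Mesa Fields 12 > Clay Flats 6 > Low Meadow 5 > Orchard Row 3.
Hill Ranch: +100 to 100 (cap) → 130 left.
Delta Co-op: +60 to 60 (cap) → 70 left.
Ridge Plot takes 25 to reach its cap of 25 → 45 left.
Mesa Fields has room for 50 but only 45 remain, so it gets 45.
Total = 18×60 + 22×100 + 12×45 + 13×25 = 4145.

4145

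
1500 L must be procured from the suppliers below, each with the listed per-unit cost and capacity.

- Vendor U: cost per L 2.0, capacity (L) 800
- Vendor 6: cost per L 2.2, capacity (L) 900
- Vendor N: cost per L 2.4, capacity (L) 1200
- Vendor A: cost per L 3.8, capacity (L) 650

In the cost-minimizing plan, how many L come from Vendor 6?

700

Fill from the cheapest supplier first.
Vendor U at 2.0: take all 800 L ; 700 still needed.
Take 700 from Vendor 6 at 2.2 to finish.
Vendor N, Vendor A: unused.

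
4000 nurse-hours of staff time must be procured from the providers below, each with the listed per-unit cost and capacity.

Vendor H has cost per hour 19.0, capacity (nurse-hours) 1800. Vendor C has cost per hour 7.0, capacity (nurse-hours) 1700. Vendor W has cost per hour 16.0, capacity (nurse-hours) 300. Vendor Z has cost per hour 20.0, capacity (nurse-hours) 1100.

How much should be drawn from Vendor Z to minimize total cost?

Fill from the cheapest provider first.
Vendor C at 7.0: take all 1700 nurse-hours → 2300 still needed.
Vendor W (16.0): use full 300 → 2000 nurse-hours to go.
Take 1800 from Vendor H at 19.0 → need 200 more.
Vendor Z at 20.0: take 200 of its 1100 → requirement met.

200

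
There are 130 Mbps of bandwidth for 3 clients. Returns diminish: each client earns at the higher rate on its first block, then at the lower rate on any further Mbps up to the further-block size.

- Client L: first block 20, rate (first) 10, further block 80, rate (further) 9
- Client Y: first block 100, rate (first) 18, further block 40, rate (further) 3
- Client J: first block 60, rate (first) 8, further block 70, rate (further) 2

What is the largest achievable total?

2090

Rank every tier by rate: Client Y/first 18 > Client L/first 10 > Client L/second 9 > Client J/first 8 > Client Y/second 3 > Client J/second 2.
Client Y first at 18: fill all 100 — 30 left.
Client L first at 10: fill all 20 — 10 left.
10 remain; put them into Client L second at 9.
Total = 18×100 + 10×20 + 9×10 = 2090.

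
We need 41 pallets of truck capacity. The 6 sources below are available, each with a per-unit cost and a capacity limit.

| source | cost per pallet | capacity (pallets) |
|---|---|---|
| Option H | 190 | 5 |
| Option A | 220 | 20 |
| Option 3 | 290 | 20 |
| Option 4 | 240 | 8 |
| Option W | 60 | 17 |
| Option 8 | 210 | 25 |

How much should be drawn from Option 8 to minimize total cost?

Cheapest first:
Option W (60): use full 17 — 24 pallets to go.
Take 5 from Option H at 190 — need 19 more.
Take 19 from Option 8 at 210 to finish.
Option A, Option 4, Option 3: unused.

19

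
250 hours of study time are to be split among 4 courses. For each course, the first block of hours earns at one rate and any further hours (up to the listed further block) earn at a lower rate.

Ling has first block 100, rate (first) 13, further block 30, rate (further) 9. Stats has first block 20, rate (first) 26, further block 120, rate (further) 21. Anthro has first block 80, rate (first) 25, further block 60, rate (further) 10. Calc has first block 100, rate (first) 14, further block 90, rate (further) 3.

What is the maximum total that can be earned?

5460

Treat each block as its own option and order by rate: Stats/first 26 > Anthro/first 25 > Stats/second 21 > Calc/first 14 > Ling/first 13 > Anthro/second 10 > Ling/second 9 > Calc/second 3.
Stats/first (26): +20 ; 230 left.
Anthro first at 25: fill all 80 ; 150 left.
Stats second at 21: fill all 120 ; 30 left.
Calc first at 14: only 30 left, fill 30.
Total = 26×20 + 25×80 + 21×120 + 14×30 = 5460.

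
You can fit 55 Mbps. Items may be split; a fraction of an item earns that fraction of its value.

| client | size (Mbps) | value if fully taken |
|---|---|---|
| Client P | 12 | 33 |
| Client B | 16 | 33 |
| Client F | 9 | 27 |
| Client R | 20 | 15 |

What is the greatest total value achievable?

106.5

Rank by value-to-size ratio: Client F 27/9≈3, Client P 33/12≈2.75, Client B 33/16≈2.06, Client R 15/20≈0.75.
Take all of Client F (9 Mbps, value 27) — 46 Mbps left.
Take all of Client P (12 Mbps, value 33) — 34 Mbps left.
All 16 Mbps of Client B fit (value 33) — 18 remain.
Only 18 Mbps remain; take 18/20 of Client R for value 15×18/20 = 13.5.
Total value = 106.5.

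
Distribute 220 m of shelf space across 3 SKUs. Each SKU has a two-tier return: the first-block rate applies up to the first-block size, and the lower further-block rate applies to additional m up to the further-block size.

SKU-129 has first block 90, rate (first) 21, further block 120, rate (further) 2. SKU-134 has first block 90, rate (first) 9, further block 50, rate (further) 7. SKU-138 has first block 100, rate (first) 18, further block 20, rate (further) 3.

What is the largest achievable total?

3960

Treat each block as its own option and order by rate: SKU-129/tier1 21 > SKU-138/tier1 18 > SKU-134/tier1 9 > SKU-134/tier2 7 > SKU-138/tier2 3 > SKU-129/tier2 2.
Fill SKU-129 tier1 block (90 at 21) — 130 left.
SKU-138/tier1 (18): +100 — 30 left.
SKU-134/tier1: +30 of 90 at 9; pool empty.
Total = 21×90 + 18×100 + 9×30 = 3960.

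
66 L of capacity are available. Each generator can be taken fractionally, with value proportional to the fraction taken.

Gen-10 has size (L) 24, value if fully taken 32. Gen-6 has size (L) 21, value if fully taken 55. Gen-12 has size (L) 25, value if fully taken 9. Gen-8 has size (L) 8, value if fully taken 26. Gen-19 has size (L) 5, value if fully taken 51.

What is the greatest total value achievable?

Sort by value density: Gen-19 51/5≈10.2, Gen-8 26/8≈3.25, Gen-6 55/21≈2.62, Gen-10 32/24≈1.33, Gen-12 9/25≈0.36.
Take all of Gen-19 (5 L, value 51) — 61 L left.
Gen-8: take in full, 8 L for value 26 — 53 left.
Gen-6: take in full, 21 L for value 55 — 32 left.
Take all of Gen-10 (24 L, value 32) — 8 L left.
Fill the last 8 L with part of Gen-12: 8/25 of it earns 2.88.
Total value = 166.88.

166.88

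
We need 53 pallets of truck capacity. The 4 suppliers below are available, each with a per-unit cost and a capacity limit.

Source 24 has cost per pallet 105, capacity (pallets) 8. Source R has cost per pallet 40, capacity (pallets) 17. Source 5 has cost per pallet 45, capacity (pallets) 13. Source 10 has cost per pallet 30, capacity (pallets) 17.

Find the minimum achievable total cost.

Cheapest first:
Take 17 from Source 10 at 30 → need 36 more.
Source R (40): use full 17 → 19 pallets to go.
Take 13 from Source 5 at 45 → need 6 more.
Source 24 (105): take the remaining 6 → done.
Cost = 17×30 + 17×40 + 13×45 + 6×105 = 2405.

2405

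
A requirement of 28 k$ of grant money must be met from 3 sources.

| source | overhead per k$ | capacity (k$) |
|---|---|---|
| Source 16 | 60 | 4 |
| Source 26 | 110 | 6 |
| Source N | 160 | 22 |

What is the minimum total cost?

3780

Use sources in increasing cost order.
Source 16 (60): use full 4 — 24 k$ to go.
Source 26 (110): use full 6 — 18 k$ to go.
Take 18 from Source N at 160 to finish.
Cost = 4×60 + 6×110 + 18×160 = 3780.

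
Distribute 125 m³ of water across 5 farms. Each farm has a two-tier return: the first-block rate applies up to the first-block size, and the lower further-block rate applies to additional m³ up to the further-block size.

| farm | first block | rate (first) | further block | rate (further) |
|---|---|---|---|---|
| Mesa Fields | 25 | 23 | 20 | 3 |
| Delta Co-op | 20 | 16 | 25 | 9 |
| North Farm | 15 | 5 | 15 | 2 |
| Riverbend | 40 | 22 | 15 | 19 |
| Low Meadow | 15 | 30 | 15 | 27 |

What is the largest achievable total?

Rank every tier by rate: Low Meadow/T1 30 > Low Meadow/T2 27 > Mesa Fields/T1 23 > Riverbend/T1 22 > Riverbend/T2 19 > Delta Co-op/T1 16 > Delta Co-op/T2 9 > North Farm/T1 5 > Mesa Fields/T2 3 > North Farm/T2 2.
Low Meadow/T1 (30): +15 ; 110 left.
Low Meadow/T2 (27): +15 ; 95 left.
Mesa Fields/T1 (23): +25 ; 70 left.
Fill Riverbend T1 block (40 at 22) ; 30 left.
Riverbend T2 at 19: fill all 15 ; 15 left.
15 remain; put them into Delta Co-op T1 at 16.
Total = 30×15 + 27×15 + 23×25 + 22×40 + 19×15 + 16×15 = 2835.

2835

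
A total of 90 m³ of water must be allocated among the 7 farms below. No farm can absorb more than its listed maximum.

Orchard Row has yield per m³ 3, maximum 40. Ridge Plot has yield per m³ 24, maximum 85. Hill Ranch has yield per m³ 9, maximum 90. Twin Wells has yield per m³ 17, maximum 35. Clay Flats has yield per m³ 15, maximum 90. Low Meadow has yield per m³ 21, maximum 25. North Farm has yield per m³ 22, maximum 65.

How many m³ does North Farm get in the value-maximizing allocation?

Highest yield per m³ first: Ridge Plot 24 > North Farm 22 > Low Meadow 21 > Twin Wells 17 > Clay Flats 15 > Hill Ranch 9 > Orchard Row 3.
Ridge Plot: +85 to 85 (cap) ; 5 left.
Only 5 left; North Farm takes them to reach 5.

5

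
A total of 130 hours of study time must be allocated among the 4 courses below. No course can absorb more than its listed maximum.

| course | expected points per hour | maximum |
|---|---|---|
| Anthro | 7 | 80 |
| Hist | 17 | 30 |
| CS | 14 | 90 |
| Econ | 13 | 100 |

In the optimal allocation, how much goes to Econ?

10

Highest expected points per hour first: Hist 17 > CS 14 > Econ 13 > Anthro 7.
Give Hist 30 to hit its cap of 30 — 100 left.
Give CS 90 to hit its cap of 90 — 10 left.
Only 10 left; Econ takes them to reach 10.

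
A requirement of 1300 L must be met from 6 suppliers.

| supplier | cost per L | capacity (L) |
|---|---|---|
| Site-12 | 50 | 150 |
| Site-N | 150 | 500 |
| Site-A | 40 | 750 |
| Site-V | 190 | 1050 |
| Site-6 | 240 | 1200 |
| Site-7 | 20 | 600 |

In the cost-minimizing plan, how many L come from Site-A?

Fill from the cheapest supplier first.
Take 600 from Site-7 at 20 ; need 700 more.
Site-A (40): take the remaining 700 ; done.
Site-12, Site-N, Site-V, Site-6: unused.

700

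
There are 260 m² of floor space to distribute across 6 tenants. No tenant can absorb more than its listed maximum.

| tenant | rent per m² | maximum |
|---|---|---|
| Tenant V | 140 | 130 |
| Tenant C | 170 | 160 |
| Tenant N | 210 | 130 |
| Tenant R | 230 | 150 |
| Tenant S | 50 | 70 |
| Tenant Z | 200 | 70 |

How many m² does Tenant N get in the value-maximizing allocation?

Rank by rent per m²: Tenant R 230 > Tenant N 210 > Tenant Z 200 > Tenant C 170 > Tenant V 140 > Tenant S 50.
Tenant R takes 150 to reach its cap of 150 — 110 left.
Tenant N has room for 130 but only 110 remain, so it gets 110.

110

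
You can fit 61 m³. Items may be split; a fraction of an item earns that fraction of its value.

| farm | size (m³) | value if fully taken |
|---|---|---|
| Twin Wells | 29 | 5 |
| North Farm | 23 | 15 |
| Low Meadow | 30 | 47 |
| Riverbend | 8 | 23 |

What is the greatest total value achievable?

Sort by value density: Riverbend 23/8≈2.88, Low Meadow 47/30≈1.57, North Farm 15/23≈0.652, Twin Wells 5/29≈0.172.
Take all of Riverbend (8 m³, value 23) → 53 m³ left.
All 30 m³ of Low Meadow fit (value 47) → 23 remain.
All 23 m³ of North Farm fit (value 15) → 0 remain.
Total value = 85.

85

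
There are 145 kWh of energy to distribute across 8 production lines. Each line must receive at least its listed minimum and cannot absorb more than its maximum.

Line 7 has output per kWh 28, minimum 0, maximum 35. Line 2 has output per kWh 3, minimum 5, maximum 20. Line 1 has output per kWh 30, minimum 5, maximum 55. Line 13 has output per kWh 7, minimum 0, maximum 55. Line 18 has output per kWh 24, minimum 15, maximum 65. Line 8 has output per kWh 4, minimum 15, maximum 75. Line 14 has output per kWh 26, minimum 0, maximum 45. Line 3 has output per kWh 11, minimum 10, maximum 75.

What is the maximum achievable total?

Meeting every minimum uses 0+5+5+0+15+15+0+10 = 50 kWh, leaving 95.
Rank by output per kWh: Line 1 30 > Line 7 28 > Line 14 26 > Line 18 24 > Line 3 11 > Line 13 7 > Line 8 4 > Line 2 3.
Line 1: +50 to 55 (cap) ; 45 left.
Line 7: +35 to 35 (cap) ; 10 left.
Line 14: +10 (room for 45) → 10. Pool exhausted.
Total = 28×35 + 3×5 + 30×55 + 24×15 + 4×15 + 26×10 + 11×10 = 3435.

3435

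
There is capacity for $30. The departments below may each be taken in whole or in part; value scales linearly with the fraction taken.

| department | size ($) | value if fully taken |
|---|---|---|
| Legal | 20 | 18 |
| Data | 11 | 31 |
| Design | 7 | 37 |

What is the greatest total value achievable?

Rank by value-to-size ratio: Design 37/7≈5.29, Data 31/11≈2.82, Legal 18/20≈0.9.
Design: take in full, 7 $ for value 37 ; 23 left.
All 11 $ of Data fit (value 31) ; 12 remain.
Only 12 $ remain; take 12/20 of Legal for value 18×12/20 = 10.8.
Total value = 78.8.

78.8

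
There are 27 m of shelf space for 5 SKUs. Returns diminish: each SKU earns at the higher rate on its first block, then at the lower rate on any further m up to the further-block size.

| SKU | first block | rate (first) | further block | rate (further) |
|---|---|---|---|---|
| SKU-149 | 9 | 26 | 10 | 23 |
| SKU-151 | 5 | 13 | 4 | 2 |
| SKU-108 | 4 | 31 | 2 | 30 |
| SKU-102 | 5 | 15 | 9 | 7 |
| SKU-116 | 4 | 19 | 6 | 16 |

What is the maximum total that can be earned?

Rank every tier by rate: SKU-108/T1 31 > SKU-108/T2 30 > SKU-149/T1 26 > SKU-149/T2 23 > SKU-116/T1 19 > SKU-116/T2 16 > SKU-102/T1 15 > SKU-151/T1 13 > SKU-102/T2 7 > SKU-151/T2 2.
Fill SKU-108 T1 block (4 at 31) — 23 left.
SKU-108 T2 at 30: fill all 2 — 21 left.
SKU-149 T1 at 26: fill all 9 — 12 left.
SKU-149 T2 at 23: fill all 10 — 2 left.
SKU-116/T1: +2 of 4 at 19; pool empty.
Total = 31×4 + 30×2 + 26×9 + 23×10 + 19×2 = 686.

686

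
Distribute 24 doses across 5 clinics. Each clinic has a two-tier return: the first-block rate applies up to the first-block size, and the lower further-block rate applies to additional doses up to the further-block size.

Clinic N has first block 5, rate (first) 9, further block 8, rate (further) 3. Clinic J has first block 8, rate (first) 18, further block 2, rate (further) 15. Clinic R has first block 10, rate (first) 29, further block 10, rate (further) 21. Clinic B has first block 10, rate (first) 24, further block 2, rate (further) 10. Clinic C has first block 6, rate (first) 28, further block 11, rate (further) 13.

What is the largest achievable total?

650

Rank every tier by rate: Clinic R/T1 29 > Clinic C/T1 28 > Clinic B/T1 24 > Clinic R/T2 21 > Clinic J/T1 18 > Clinic J/T2 15 > Clinic C/T2 13 > Clinic B/T2 10 > Clinic N/T1 9 > Clinic N/T2 3.
Fill Clinic R T1 block (10 at 29) — 14 left.
Fill Clinic C T1 block (6 at 28) — 8 left.
Clinic B/T1: +8 of 10 at 24; pool empty.
Total = 29×10 + 28×6 + 24×8 = 650.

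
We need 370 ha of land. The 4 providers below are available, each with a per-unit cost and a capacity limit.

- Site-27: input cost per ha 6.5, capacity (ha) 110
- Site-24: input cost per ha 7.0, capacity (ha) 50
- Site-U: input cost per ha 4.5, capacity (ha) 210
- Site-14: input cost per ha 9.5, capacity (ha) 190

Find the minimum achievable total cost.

Fill from the cheapest provider first.
Take 210 from Site-U at 4.5 → need 160 more.
Site-27 at 6.5: take all 110 ha → 50 still needed.
Site-24 (7.0): use full 50 → 0 ha to go.
Site-14: unused.
Cost = 210×4.5 + 110×6.5 + 50×7.0 = 2010.

2010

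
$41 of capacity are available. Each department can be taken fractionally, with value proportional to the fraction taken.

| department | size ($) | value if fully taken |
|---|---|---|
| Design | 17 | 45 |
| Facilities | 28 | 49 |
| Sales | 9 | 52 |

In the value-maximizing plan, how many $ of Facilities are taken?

Sort by value density: Sales 52/9≈5.78, Design 45/17≈2.65, Facilities 49/28≈1.75.
Take all of Sales (9 $, value 52) → 32 $ left.
Take all of Design (17 $, value 45) → 15 $ left.
Only 15 $ remain; take 15/28 of Facilities for value 49×15/28 = 26.25.

15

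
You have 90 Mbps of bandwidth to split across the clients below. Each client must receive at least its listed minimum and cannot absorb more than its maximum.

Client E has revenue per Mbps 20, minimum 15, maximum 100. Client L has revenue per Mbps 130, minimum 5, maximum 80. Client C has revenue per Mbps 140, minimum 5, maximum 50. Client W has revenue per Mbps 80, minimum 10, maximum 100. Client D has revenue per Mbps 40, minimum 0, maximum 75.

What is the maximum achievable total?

Meeting every minimum uses 15+5+5+10+0 = 35 Mbps, leaving 55.
Rank by revenue per Mbps: Client C 140 > Client L 130 > Client W 80 > Client D 40 > Client E 20.
Client C: +45 to 50 (cap) ; 10 left.
Client L: +10 (room for 75) → 15. Pool exhausted.
Total = 20×15 + 130×15 + 140×50 + 80×10 = 10050.

10050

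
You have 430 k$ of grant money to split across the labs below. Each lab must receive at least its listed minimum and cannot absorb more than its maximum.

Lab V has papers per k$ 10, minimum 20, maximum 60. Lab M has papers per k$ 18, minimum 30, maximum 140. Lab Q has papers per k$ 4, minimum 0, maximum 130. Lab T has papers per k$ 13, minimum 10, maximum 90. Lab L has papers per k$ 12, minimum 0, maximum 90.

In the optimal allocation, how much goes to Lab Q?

Meeting every minimum uses 20+30+0+10+0 = 60 k$, leaving 370.
Rank by papers per k$: Lab M 18 > Lab T 13 > Lab L 12 > Lab V 10 > Lab Q 4.
Give Lab M 110 more to hit its cap of 140 → 260 left.
Lab T: +80 to 90 (cap) → 180 left.
Lab L: +90 to 90 (cap) → 90 left.
Lab V takes 40 more to reach its cap of 60 → 50 left.
Lab Q has room for 130 more but only 50 remain, so it gets 50.

50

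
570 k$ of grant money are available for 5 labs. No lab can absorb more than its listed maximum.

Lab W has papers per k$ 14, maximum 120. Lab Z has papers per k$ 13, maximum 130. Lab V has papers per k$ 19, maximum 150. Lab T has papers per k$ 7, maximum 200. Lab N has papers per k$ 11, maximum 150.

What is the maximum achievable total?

Rank by papers per k$: Lab V 19 > Lab W 14 > Lab Z 13 > Lab N 11 > Lab T 7.
Give Lab V 150 to hit its cap of 150 ; 420 left.
Give Lab W 120 to hit its cap of 120 ; 300 left.
Lab Z: +130 to 130 (cap) ; 170 left.
Give Lab N 150 to hit its cap of 150 ; 20 left.
Lab T has room for 200 but only 20 remain, so it gets 20.
Total = 14×120 + 13×130 + 19×150 + 7×20 + 11×150 = 8010.

8010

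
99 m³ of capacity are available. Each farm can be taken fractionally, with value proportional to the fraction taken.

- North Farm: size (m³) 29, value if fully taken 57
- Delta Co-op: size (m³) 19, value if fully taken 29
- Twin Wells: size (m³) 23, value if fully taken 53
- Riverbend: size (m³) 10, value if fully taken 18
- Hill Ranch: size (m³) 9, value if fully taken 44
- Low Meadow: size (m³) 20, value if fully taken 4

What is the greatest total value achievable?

Rank by value-to-size ratio: Hill Ranch 44/9≈4.89, Twin Wells 53/23≈2.3, North Farm 57/29≈1.97, Riverbend 18/10≈1.8, Delta Co-op 29/19≈1.53, Low Meadow 4/20≈0.2.
Hill Ranch: take in full, 9 m³ for value 44 → 90 left.
All 23 m³ of Twin Wells fit (value 53) → 67 remain.
All 29 m³ of North Farm fit (value 57) → 38 remain.
Riverbend: take in full, 10 m³ for value 18 → 28 left.
Delta Co-op: take in full, 19 m³ for value 29 → 9 left.
9 m³ left: a 9/20 share of Low Meadow gives 4×9/20 = 1.8.
Total value = 202.8.

202.8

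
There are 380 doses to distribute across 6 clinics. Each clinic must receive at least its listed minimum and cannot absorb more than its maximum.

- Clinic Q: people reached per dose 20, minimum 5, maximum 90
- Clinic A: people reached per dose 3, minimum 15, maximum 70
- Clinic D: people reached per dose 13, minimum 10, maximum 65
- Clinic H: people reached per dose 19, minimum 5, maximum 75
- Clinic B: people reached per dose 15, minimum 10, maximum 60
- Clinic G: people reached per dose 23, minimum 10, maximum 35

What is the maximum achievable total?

5940

Meeting every minimum uses 5+15+10+5+10+10 = 55 doses, leaving 325.
Order the clinics by people reached per dose: Clinic G 23 > Clinic Q 20 > Clinic H 19 > Clinic B 15 > Clinic D 13 > Clinic A 3.
Give Clinic G 25 more to hit its cap of 35 → 300 left.
Clinic Q takes 85 more to reach its cap of 90 → 215 left.
Give Clinic H 70 more to hit its cap of 75 → 145 left.
Clinic B: +50 to 60 (cap) → 95 left.
Clinic D takes 55 more to reach its cap of 65 → 40 left.
Only 40 left; Clinic A takes them to reach 55.
Total = 20×90 + 3×55 + 13×65 + 19×75 + 15×60 + 23×35 = 5940.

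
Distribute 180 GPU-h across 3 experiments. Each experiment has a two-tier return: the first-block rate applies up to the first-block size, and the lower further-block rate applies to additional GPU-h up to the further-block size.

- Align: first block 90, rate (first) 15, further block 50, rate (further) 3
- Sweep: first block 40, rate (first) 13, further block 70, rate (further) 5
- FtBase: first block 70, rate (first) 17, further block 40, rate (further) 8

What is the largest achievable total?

2800

Rank every tier by rate: FtBase/T1 17 > Align/T1 15 > Sweep/T1 13 > FtBase/T2 8 > Sweep/T2 5 > Align/T2 3.
FtBase T1 at 17: fill all 70 — 110 left.
Fill Align T1 block (90 at 15) — 20 left.
Sweep/T1: +20 of 40 at 13; pool empty.
Total = 17×70 + 15×90 + 13×20 = 2800.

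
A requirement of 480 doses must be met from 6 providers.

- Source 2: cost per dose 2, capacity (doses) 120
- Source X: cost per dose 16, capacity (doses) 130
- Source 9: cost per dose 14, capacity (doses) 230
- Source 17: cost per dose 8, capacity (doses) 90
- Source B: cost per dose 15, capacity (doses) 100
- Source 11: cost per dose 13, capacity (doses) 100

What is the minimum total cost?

Use providers in increasing cost order.
Source 2 at 2: take all 120 doses → 360 still needed.
Source 17 (8): use full 90 → 270 doses to go.
Source 11 at 13: take all 100 doses → 170 still needed.
Take 170 from Source 9 at 14 to finish.
Source B, Source X: unused.
Cost = 120×2 + 90×8 + 100×13 + 170×14 = 4640.

4640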